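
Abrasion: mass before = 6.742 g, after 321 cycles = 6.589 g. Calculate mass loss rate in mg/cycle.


0.477 mg/cycle

Mass loss = 6.742 - 6.589 = 0.153 g
Rate = 0.153 / 321 x 1000 = 0.477 mg/cycle


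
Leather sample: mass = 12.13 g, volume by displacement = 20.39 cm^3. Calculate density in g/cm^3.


Density = mass / volume
Density = 12.13 / 20.39 = 0.595 g/cm^3


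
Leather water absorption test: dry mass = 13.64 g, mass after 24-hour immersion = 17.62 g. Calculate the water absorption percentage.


29.2%

Water absorbed = 17.62 - 13.64 = 3.98 g
WA% = 3.98 / 13.64 x 100 = 29.2%


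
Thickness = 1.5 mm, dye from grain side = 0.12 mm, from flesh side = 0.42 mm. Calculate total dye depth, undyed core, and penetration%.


Total dyed = 0.12 + 0.42 = 0.54 mm
Undyed core = 1.5 - 0.54 = 0.96 mm
Penetration = 0.54 / 1.5 x 100 = 36.0%


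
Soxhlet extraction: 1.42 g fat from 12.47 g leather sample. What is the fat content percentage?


11.4%


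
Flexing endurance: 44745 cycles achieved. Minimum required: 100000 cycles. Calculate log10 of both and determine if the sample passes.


log10(44745) = 4.65
log10(100000) = 5.00
Passes: No


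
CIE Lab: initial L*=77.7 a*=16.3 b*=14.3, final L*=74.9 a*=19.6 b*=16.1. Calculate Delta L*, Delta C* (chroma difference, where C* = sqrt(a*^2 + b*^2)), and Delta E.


Delta L* = 74.9 - 77.7 = -2.8
C1* = sqrt((16.3)^2 + (14.3)^2) = 21.684
C2* = sqrt((19.6)^2 + (16.1)^2) = 25.365
Delta C* = 25.365 - 21.684 = 3.68
Delta E = sqrt((-2.8)^2 + (3.3)^2 + (1.8)^2) = 4.69


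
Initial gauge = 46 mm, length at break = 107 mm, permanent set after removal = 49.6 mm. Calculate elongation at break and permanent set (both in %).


Elongation at break = 132.6%
Permanent set = 7.8%

Elongation at break = (107 - 46) / 46 x 100 = 132.6%
Permanent set = (49.6 - 46) / 46 x 100 = 7.8%


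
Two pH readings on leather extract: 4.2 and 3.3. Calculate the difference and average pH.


Difference = 0.9
Average pH = 3.75

Difference = |4.2 - 3.3| = 0.9
Average = (4.2 + 3.3) / 2 = 3.75


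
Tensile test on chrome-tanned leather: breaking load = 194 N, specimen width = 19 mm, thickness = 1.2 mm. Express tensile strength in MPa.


Cross-section = 19 x 1.2 = 22.8 mm^2
TS = 194 / 22.8 = 8.51 MPa
(1 N/mm^2 = 1 MPa)


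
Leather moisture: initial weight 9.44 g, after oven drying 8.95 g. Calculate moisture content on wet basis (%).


Moisture = 9.44 - 8.95 = 0.49 g
MC = 0.49 / 9.44 x 100 = 5.2%


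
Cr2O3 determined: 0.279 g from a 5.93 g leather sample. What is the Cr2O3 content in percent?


Cr2O3% = 0.279 / 5.93 x 100
Cr2O3% = 4.70%


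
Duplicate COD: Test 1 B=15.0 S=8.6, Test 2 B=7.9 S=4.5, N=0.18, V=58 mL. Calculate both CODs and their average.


COD1 = 158.9 mg/L
COD2 = 84.4 mg/L
Average = 121.7 mg/L

COD1 = (15.0 - 8.6) x 0.18 x 8000 / 58 = 158.9 mg/L
COD2 = (7.9 - 4.5) x 0.18 x 8000 / 58 = 84.4 mg/L
Average = (158.9 + 84.4) / 2 = 121.7 mg/L


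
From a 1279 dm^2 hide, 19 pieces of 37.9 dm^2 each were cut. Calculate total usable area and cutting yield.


Usable area = 720.1 dm^2
Yield = 56.3%

Total usable = 19 x 37.9 = 720.1 dm^2
Yield = 720.1 / 1279 x 100 = 56.3%


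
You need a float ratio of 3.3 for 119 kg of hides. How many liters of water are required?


392.7 L

Water = hide weight x target ratio
Water = 119 x 3.3 = 392.7 L


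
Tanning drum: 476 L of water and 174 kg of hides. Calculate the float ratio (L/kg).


Float ratio = water / hide weight
Ratio = 476 / 174 = 2.7


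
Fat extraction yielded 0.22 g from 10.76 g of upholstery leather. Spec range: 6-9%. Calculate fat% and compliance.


Fat content = 2.0%
Compliant: No


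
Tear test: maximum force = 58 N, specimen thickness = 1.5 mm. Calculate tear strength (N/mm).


Tear strength = force / thickness
Tear = 58 / 1.5 = 38.7 N/mm


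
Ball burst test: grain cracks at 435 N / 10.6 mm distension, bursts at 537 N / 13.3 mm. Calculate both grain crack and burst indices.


Crack index = 41.0 N/mm
Burst index = 40.4 N/mm


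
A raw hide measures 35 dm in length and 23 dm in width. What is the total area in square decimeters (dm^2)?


Area = length x width
Area = 35 x 23 = 805 dm^2


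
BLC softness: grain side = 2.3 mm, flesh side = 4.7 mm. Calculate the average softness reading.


3.50 mm


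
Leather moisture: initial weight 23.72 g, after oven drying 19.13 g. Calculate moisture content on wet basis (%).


Moisture = 23.72 - 19.13 = 4.59 g
MC = 4.59 / 23.72 x 100 = 19.4%


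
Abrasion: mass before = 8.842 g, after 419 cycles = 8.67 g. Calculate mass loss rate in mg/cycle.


Mass loss = 8.842 - 8.67 = 0.172 g
Rate = 0.172 / 419 x 1000 = 0.411 mg/cycle


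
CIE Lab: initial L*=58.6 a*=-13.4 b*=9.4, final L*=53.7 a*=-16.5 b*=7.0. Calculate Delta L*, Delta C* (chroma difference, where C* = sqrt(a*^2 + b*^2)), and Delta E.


Delta L* = -4.9
Delta C* = 1.56
Delta E = 6.28


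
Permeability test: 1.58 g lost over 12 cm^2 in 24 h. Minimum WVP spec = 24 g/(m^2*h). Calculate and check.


WVP = 1.58 / (12 x 24) x 10000 = 54.86 g/(m^2*h)
Minimum: 24 g/(m^2*h)
Meets spec: Yes


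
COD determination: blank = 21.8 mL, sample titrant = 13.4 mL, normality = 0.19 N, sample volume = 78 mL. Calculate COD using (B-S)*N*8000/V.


COD = (21.8 - 13.4) x 0.19 x 8000 / 78
COD = 8.4 x 0.19 x 8000 / 78
COD = 163.7 mg/L


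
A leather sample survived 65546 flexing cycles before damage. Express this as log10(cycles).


4.82


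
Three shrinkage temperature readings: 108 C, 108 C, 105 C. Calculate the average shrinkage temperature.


Average = (108 + 108 + 105) / 3
Average = 321 / 3 = 107.0 C


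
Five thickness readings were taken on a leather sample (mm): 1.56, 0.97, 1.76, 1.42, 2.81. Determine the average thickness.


1.70 mm

Sum = 1.56 + 0.97 + 1.76 + 1.42 + 2.81 = 8.52
Average = 8.52 / 5 = 1.70 mm


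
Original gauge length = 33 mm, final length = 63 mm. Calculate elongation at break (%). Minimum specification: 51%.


Elongation = 90.9%
Meets spec: Yes


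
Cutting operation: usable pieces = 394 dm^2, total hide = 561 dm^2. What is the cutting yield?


70.2%

Yield = usable / total x 100
Yield = 394 / 561 x 100 = 70.2%


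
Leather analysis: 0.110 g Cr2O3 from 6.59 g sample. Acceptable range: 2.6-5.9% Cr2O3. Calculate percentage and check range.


Cr2O3 = 1.67%
Within range: No


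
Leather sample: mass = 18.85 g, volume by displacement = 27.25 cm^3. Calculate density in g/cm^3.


0.692 g/cm^3

Density = mass / volume
Density = 18.85 / 27.25 = 0.692 g/cm^3


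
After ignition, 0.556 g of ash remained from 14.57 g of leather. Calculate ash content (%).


Ash% = 0.556 / 14.57 x 100
Ash% = 3.82%


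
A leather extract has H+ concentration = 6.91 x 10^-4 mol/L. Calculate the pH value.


pH = 3.16

pH = -log10[H+]
pH = -log10(6.91 x 10^-4) = 3.16


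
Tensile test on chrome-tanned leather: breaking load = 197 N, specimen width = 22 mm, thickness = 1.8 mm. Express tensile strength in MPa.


4.97 MPa


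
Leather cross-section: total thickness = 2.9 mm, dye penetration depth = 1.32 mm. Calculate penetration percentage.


45.5%


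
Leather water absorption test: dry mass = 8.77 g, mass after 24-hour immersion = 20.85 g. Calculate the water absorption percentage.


Water absorbed = 20.85 - 8.77 = 12.08 g
WA% = 12.08 / 8.77 x 100 = 137.7%


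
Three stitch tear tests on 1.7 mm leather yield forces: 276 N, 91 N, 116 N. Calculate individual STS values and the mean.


STS1 = 276 / 1.7 = 162.4 N/mm
STS2 = 91 / 1.7 = 53.5 N/mm
STS3 = 116 / 1.7 = 68.2 N/mm
Mean = (162.4 + 53.5 + 68.2) / 3 = 94.7 N/mm


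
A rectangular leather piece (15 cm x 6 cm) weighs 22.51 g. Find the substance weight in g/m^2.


2501.1 g/m^2

Area = 15 x 6 = 90 cm^2
SW = 22.51 / 90 x 10000 = 2501.1 g/m^2


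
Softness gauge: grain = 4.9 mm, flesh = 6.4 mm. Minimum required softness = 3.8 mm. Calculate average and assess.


Average softness = 5.65 mm
Meets requirement: Yes

Average = (4.9 + 6.4) / 2 = 5.65 mm
Minimum = 3.8 mm
Meets requirement: Yes


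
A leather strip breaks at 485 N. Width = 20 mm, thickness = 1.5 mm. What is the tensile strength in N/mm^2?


Cross-sectional area = 20 x 1.5 = 30.0 mm^2
Tensile strength = 485 / 30.0 = 16.17 N/mm^2


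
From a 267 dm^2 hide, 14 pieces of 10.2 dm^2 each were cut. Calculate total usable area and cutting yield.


Total usable = 14 x 10.2 = 142.8 dm^2
Yield = 142.8 / 267 x 100 = 53.5%


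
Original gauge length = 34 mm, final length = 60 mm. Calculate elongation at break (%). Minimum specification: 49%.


Extension = 60 - 34 = 26 mm
Elongation = 26 / 34 x 100 = 76.5%
Minimum required: 49%
Meets specification: Yes


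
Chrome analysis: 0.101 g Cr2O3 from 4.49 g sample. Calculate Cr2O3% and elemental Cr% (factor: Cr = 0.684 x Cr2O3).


Cr2O3 = 2.25%
Cr = 1.54%

Cr2O3% = 0.101 / 4.49 x 100 = 2.25%
Cr% = 2.25 x 0.684 = 1.54%


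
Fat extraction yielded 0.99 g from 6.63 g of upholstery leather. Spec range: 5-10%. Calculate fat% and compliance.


Fat content = 14.9%
Compliant: No


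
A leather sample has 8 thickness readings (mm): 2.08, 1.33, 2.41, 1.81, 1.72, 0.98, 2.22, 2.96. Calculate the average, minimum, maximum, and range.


Average = 1.94 mm
Min = 0.98 mm
Max = 2.96 mm
Range = 1.98 mm

Sum = 15.51
Average = 15.51 / 8 = 1.94 mm
Minimum = 0.98 mm
Maximum = 2.96 mm
Range = 2.96 - 0.98 = 1.98 mm


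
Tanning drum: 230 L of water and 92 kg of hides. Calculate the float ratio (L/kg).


2.5


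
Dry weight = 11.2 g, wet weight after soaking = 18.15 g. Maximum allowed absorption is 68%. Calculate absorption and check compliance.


Absorption = 62.1%
Compliant: Yes


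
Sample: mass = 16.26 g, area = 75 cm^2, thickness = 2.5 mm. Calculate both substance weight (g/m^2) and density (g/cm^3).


SW = 16.26 / 75 x 10000 = 2168.0 g/m^2
Volume = 75 x 2.5 / 10 = 18.75 cm^3
Density = 16.26 / 18.75 = 0.867 g/cm^3


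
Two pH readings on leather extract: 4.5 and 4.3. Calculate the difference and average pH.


Difference = |4.5 - 4.3| = 0.2
Average = (4.5 + 4.3) / 2 = 4.40


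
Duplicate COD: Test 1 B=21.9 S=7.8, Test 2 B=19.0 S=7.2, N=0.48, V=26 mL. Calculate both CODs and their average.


COD1 = 2082.5 mg/L
COD2 = 1742.8 mg/L
Average = 1912.7 mg/L

COD1 = (21.9 - 7.8) x 0.48 x 8000 / 26 = 2082.5 mg/L
COD2 = (19.0 - 7.2) x 0.48 x 8000 / 26 = 1742.8 mg/L
Average = (2082.5 + 1742.8) / 2 = 1912.7 mg/L


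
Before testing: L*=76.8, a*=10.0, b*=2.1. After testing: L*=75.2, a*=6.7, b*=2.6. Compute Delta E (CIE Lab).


Delta E = 3.70

dL = 75.2 - 76.8 = -1.6
da = 6.7 - 10.0 = -3.3
db = 2.6 - 2.1 = 0.5
dE = sqrt((-1.6)^2 + (-3.3)^2 + (0.5)^2) = 3.70


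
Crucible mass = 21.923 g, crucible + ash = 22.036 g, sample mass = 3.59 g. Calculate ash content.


Ash mass = 0.113 g
Ash content = 3.15%


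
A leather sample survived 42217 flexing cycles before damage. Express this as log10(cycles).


log10(42217) = 4.63


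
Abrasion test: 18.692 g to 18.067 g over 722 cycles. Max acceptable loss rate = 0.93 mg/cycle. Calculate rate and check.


Rate = 0.866 mg/cycle
Passes: Yes

Loss = 18.692 - 18.067 = 0.625 g
Rate = 0.625 g / 722 cycles x 1000 = 0.866 mg/cycle
Max = 0.93 mg/cycle
Passes: Yes


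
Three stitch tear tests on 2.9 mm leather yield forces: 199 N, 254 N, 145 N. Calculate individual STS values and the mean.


STS1 = 68.6 N/mm
STS2 = 87.6 N/mm
STS3 = 50.0 N/mm
Mean = 68.7 N/mm

STS1 = 199 / 2.9 = 68.6 N/mm
STS2 = 254 / 2.9 = 87.6 N/mm
STS3 = 145 / 2.9 = 50.0 N/mm
Mean = (68.6 + 87.6 + 50.0) / 3 = 68.7 N/mm


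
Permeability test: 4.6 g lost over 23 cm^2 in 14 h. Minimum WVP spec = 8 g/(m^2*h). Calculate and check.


WVP = 4.6 / (23 x 14) x 10000 = 142.86 g/(m^2*h)
Minimum: 8 g/(m^2*h)
Meets spec: Yes


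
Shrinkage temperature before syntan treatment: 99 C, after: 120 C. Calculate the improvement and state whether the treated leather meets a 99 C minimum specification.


Improvement = 21 C
Meets 99 C spec: Yes


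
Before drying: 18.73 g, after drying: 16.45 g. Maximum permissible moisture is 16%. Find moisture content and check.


Moisture content = 12.2%
Acceptable: Yes

MC = (18.73 - 16.45) / 18.73 x 100 = 12.2%
Maximum: 16%
Acceptable: Yes


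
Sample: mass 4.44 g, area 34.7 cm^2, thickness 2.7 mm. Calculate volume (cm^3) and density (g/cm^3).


Volume = 9.369 cm^3
Density = 0.474 g/cm^3


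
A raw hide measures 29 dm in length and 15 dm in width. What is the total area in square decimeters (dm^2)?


435 dm^2


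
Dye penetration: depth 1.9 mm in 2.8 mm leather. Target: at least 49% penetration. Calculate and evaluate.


Penetration = 67.9%
Meets target: Yes

Penetration = 1.9 / 2.8 x 100 = 67.9%
Target: 49%
Meets target: Yes


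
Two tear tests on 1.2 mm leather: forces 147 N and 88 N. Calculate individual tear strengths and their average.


Tear 1 = 122.5 N/mm
Tear 2 = 73.3 N/mm
Average = 97.9 N/mm

Tear 1 = 147 / 1.2 = 122.5 N/mm
Tear 2 = 88 / 1.2 = 73.3 N/mm
Average = (122.5 + 73.3) / 2 = 97.9 N/mm


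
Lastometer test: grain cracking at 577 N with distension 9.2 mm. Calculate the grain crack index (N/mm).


62.7 N/mm

Grain crack index = force / distension
Index = 577 / 9.2 = 62.7 N/mm


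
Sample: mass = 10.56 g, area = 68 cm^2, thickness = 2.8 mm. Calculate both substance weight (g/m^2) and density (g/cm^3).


Substance weight = 1552.9 g/m^2
Density = 0.555 g/cm^3

SW = 10.56 / 68 x 10000 = 1552.9 g/m^2
Volume = 68 x 2.8 / 10 = 19.04 cm^3
Density = 10.56 / 19.04 = 0.555 g/cm^3


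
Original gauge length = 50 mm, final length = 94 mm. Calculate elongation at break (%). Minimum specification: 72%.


Elongation = 88.0%
Meets spec: Yes


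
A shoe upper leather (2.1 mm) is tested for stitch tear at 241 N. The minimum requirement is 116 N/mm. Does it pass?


STS = 114.8 N/mm
Passes: No

STS = 241 / 2.1 = 114.8 N/mm
Minimum required: 116 N/mm
Passes: No


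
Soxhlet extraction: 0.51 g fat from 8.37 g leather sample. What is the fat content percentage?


6.1%


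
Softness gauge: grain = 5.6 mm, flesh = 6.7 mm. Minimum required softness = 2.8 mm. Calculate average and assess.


Average = (5.6 + 6.7) / 2 = 6.15 mm
Minimum = 2.8 mm
Meets requirement: Yes


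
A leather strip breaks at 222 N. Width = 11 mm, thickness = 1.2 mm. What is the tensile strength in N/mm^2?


16.82 N/mm^2

Cross-sectional area = 11 x 1.2 = 13.2 mm^2
Tensile strength = 222 / 13.2 = 16.82 N/mm^2


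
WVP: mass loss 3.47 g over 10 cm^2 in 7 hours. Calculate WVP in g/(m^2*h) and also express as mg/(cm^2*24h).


WVP = 3.47 / (10 x 7) x 10000 = 495.71 g/(m^2*h)
Mass loss in mg = 3.47 x 1000 = 3470 mg
Per cm^2 per 24h in mg: 3470 x 24 / (10 x 7) = 83280 / 70 = 1189.71 mg/(cm^2*24h)


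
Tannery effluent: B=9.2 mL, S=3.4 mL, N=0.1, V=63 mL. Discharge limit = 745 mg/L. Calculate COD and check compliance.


COD = 73.7 mg/L
Compliant: Yes

COD = (9.2 - 3.4) x 0.1 x 8000 / 63 = 73.7 mg/L
Limit: 745 mg/L
Compliant: Yes


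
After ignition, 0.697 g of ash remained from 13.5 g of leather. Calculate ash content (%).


5.16%

Ash% = 0.697 / 13.5 x 100
Ash% = 5.16%


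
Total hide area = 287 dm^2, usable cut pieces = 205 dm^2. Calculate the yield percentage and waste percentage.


Yield = 205 / 287 x 100 = 71.4%
Waste = 287 - 205 = 82 dm^2
Waste% = 100 - 71.4 = 28.6%


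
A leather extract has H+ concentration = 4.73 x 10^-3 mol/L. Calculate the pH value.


pH = -log10[H+]
pH = -log10(4.73 x 10^-3) = 2.33


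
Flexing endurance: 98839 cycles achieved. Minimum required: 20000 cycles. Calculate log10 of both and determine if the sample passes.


Achieved: log10 = 4.99
Required: log10 = 4.30
Passes: Yes

log10(98839) = 4.99
log10(20000) = 4.30
Passes: Yes


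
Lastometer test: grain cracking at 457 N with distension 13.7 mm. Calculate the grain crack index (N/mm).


33.4 N/mm

Grain crack index = force / distension
Index = 457 / 13.7 = 33.4 N/mm


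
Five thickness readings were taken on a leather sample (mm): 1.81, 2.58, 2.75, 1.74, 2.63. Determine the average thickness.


Sum = 1.81 + 2.58 + 2.75 + 1.74 + 2.63 = 11.51
Average = 11.51 / 5 = 2.30 mm


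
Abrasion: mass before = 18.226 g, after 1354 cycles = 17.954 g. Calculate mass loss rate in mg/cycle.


Mass loss = 18.226 - 17.954 = 0.272 g
Rate = 0.272 / 1354 x 1000 = 0.201 mg/cycle


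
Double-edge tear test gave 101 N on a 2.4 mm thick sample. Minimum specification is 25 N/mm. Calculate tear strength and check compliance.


Tear strength = 101 / 2.4 = 42.1 N/mm
Required minimum = 25 N/mm
Compliant: Yes


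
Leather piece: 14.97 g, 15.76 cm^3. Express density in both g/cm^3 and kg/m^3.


Density = 14.97 / 15.76 = 0.950 g/cm^3
Convert: 0.950 x 1000 = 950 kg/m^3


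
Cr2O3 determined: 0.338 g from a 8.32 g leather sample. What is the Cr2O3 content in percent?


Cr2O3% = 0.338 / 8.32 x 100
Cr2O3% = 4.06%


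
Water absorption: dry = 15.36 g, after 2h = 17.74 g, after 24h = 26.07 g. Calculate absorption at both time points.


2h absorption = 15.5%
24h absorption = 69.7%

WA (2h) = (17.74 - 15.36) / 15.36 x 100 = 15.5%
WA (24h) = (26.07 - 15.36) / 15.36 x 100 = 69.7%


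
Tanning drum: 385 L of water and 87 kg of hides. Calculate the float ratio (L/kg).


Float ratio = water / hide weight
Ratio = 385 / 87 = 4.4


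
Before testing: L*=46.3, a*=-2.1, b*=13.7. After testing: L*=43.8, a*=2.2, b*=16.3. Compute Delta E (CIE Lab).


Delta E = 5.61


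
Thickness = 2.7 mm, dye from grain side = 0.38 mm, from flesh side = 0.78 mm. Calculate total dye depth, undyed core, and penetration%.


Total dyed = 1.16 mm
Undyed core = 1.54 mm
Penetration = 43.0%

Total dyed = 0.38 + 0.78 = 1.16 mm
Undyed core = 2.7 - 1.16 = 1.54 mm
Penetration = 1.16 / 2.7 x 100 = 43.0%


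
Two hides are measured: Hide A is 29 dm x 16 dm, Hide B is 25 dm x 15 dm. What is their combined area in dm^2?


839 dm^2

Hide A area = 29 x 16 = 464 dm^2
Hide B area = 25 x 15 = 375 dm^2
Total = 464 + 375 = 839 dm^2


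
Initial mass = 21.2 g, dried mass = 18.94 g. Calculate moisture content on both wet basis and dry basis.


Wet basis = 10.7%
Dry basis = 11.9%


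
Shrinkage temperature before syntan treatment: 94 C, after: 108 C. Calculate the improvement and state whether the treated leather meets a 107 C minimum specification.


Improvement = 14 C
Meets 107 C spec: Yes

Improvement = 108 - 94 = 14 C
Spec check: 108 C >= 107 C? Yes


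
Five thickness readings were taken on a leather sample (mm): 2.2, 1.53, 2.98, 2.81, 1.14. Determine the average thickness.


Sum = 2.2 + 1.53 + 2.98 + 2.81 + 1.14 = 10.66
Average = 10.66 / 5 = 2.13 mm


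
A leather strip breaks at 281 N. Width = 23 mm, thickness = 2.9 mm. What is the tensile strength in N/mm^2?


4.21 N/mm^2


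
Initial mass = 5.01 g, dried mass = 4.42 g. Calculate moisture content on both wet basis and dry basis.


Moisture lost = 5.01 - 4.42 = 0.59 g
Wet basis MC = 0.59 / 5.01 x 100 = 11.8%
Dry basis MC = 0.59 / 4.42 x 100 = 13.3%


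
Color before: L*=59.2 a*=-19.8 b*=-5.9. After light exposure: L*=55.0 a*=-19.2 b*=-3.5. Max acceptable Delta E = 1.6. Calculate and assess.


dL = -4.2, da = 0.6, db = 2.4
dE = sqrt((-4.2)^2 + (0.6)^2 + (2.4)^2) = 4.87
Max = 1.6
Passes: No


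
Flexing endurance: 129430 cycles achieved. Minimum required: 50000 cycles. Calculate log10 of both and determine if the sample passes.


Achieved: log10 = 5.11
Required: log10 = 4.70
Passes: Yes

log10(129430) = 5.11
log10(50000) = 4.70
Passes: Yes


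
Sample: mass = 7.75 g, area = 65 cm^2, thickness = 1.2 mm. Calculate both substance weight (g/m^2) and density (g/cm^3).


Substance weight = 1192.3 g/m^2
Density = 0.994 g/cm^3

SW = 7.75 / 65 x 10000 = 1192.3 g/m^2
Volume = 65 x 1.2 / 10 = 7.80 cm^3
Density = 7.75 / 7.80 = 0.994 g/cm^3


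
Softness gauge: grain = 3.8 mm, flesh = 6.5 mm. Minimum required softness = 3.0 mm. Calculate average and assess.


Average = (3.8 + 6.5) / 2 = 5.15 mm
Minimum = 3.0 mm
Meets requirement: Yes


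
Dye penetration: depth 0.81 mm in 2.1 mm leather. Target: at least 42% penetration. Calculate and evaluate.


Penetration = 0.81 / 2.1 x 100 = 38.6%
Target: 42%
Meets target: No


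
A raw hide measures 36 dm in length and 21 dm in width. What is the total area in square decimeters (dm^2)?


Area = length x width
Area = 36 x 21 = 756 dm^2


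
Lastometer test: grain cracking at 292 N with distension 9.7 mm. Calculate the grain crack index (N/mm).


30.1 N/mm

Grain crack index = force / distension
Index = 292 / 9.7 = 30.1 N/mm


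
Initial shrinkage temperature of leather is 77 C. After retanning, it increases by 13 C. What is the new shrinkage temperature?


New Ts = 77 + 13 = 90 C


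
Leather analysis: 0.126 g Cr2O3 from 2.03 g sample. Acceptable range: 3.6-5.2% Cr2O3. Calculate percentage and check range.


Cr2O3 = 6.21%
Within range: No

Cr2O3% = 0.126 / 2.03 x 100 = 6.21%
Acceptable range: 3.6 to 5.2%
Within range: No


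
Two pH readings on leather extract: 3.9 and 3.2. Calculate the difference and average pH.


Difference = |3.9 - 3.2| = 0.7
Average = (3.9 + 3.2) / 2 = 3.55


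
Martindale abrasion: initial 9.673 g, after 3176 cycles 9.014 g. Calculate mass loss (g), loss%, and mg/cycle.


Loss = 9.673 - 9.014 = 0.659 g
Loss% = 0.659 / 9.673 x 100 = 6.81%
Rate = 0.659 / 3176 x 1000 = 0.207 mg/cycle


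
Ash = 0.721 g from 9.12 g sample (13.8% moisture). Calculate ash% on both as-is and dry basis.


As-is ash = 7.91%
Dry-basis ash = 9.17%

As-is ash% = 0.721 / 9.12 x 100 = 7.91%
Dry mass = 9.12 x (100 - 13.8) / 100 = 7.86144 g
Dry-basis ash% = 0.721 / 7.86144 x 100 = 9.17%


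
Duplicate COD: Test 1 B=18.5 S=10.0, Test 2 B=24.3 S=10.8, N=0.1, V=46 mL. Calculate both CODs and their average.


COD1 = (18.5 - 10.0) x 0.1 x 8000 / 46 = 147.8 mg/L
COD2 = (24.3 - 10.8) x 0.1 x 8000 / 46 = 234.8 mg/L
Average = (147.8 + 234.8) / 2 = 191.3 mg/L


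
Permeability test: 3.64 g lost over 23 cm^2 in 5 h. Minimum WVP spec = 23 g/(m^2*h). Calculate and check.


WVP = 3.64 / (23 x 5) x 10000 = 316.52 g/(m^2*h)
Minimum: 23 g/(m^2*h)
Meets spec: Yes


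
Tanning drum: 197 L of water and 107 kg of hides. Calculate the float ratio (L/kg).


Float ratio = water / hide weight
Ratio = 197 / 107 = 1.8


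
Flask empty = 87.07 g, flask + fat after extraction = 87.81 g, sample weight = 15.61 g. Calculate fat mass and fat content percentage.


Fat mass = 0.74 g
Fat content = 4.7%

Fat mass = 87.81 - 87.07 = 0.74 g
Fat% = 0.74 / 15.61 x 100 = 4.7%


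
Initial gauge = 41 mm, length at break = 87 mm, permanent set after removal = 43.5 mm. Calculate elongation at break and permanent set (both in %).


Elongation at break = 112.2%
Permanent set = 6.1%

Elongation at break = (87 - 41) / 41 x 100 = 112.2%
Permanent set = (43.5 - 41) / 41 x 100 = 6.1%


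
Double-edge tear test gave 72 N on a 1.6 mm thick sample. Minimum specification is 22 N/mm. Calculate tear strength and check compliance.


Tear strength = 72 / 1.6 = 45.0 N/mm
Required minimum = 22 N/mm
Compliant: Yes


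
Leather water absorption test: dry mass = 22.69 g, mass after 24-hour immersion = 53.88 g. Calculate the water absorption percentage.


137.5%

Water absorbed = 53.88 - 22.69 = 31.19 g
WA% = 31.19 / 22.69 x 100 = 137.5%


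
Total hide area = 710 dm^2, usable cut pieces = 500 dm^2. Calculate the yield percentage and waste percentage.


Yield = 70.4%
Waste = 29.6%

Yield = 500 / 710 x 100 = 70.4%
Waste = 710 - 500 = 210 dm^2
Waste% = 100 - 70.4 = 29.6%


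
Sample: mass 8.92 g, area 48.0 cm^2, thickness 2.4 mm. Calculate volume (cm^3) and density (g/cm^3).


Thickness in cm = 2.4 / 10 = 0.24 cm
Volume = 48.0 x 0.24 = 11.520 cm^3
Density = 8.92 / 11.520 = 0.774 g/cm^3


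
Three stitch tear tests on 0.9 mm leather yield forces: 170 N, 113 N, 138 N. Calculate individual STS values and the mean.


STS1 = 188.9 N/mm
STS2 = 125.6 N/mm
STS3 = 153.3 N/mm
Mean = 155.9 N/mm


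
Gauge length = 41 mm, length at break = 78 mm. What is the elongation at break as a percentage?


Extension = 78 - 41 = 37 mm
Elongation = 37 / 41 x 100 = 90.2%


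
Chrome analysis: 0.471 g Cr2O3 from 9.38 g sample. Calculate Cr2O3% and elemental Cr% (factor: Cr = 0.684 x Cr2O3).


Cr2O3% = 0.471 / 9.38 x 100 = 5.02%
Cr% = 5.02 x 0.684 = 3.43%


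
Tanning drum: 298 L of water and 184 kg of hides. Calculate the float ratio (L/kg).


1.6


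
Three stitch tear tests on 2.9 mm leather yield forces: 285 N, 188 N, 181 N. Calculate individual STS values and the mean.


STS1 = 285 / 2.9 = 98.3 N/mm
STS2 = 188 / 2.9 = 64.8 N/mm
STS3 = 181 / 2.9 = 62.4 N/mm
Mean = (98.3 + 64.8 + 62.4) / 3 = 75.2 N/mm


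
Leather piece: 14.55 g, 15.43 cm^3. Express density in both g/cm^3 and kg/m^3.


Density = 14.55 / 15.43 = 0.943 g/cm^3
Convert: 0.943 x 1000 = 943 kg/m^3


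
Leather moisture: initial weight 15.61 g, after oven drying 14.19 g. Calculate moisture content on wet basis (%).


9.1%


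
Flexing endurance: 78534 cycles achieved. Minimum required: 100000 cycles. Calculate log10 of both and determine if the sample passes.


Achieved: log10 = 4.90
Required: log10 = 5.00
Passes: No

log10(78534) = 4.90
log10(100000) = 5.00
Passes: No


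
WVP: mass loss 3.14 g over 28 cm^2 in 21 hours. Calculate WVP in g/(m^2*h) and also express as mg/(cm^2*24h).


WVP = 3.14 / (28 x 21) x 10000 = 53.40 g/(m^2*h)
Mass loss in mg = 3.14 x 1000 = 3140 mg
Per cm^2 per 24h in mg: 3140 x 24 / (28 x 21) = 75360 / 588 = 128.16 mg/(cm^2*24h)


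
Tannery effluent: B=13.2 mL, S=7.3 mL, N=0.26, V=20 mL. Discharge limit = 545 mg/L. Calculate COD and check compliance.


COD = 613.6 mg/L
Compliant: No


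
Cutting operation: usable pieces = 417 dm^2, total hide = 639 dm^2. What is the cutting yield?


65.3%

Yield = usable / total x 100
Yield = 417 / 639 x 100 = 65.3%


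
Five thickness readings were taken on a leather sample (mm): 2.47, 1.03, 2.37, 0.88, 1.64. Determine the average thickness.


1.68 mm

Sum = 2.47 + 1.03 + 2.37 + 0.88 + 1.64 = 8.39
Average = 8.39 / 5 = 1.68 mm


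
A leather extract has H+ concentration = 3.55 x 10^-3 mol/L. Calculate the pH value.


pH = -log10[H+]
pH = -log10(3.55 x 10^-3) = 2.45


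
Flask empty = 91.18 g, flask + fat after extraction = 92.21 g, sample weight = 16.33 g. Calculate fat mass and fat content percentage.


Fat mass = 1.03 g
Fat content = 6.3%

Fat mass = 92.21 - 91.18 = 1.03 g
Fat% = 1.03 / 16.33 x 100 = 6.3%


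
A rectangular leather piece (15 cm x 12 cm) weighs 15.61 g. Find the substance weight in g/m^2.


Area = 15 x 12 = 180 cm^2
SW = 15.61 / 180 x 10000 = 867.2 g/m^2


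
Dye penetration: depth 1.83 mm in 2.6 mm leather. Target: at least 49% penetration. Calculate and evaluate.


Penetration = 70.4%
Meets target: Yes

Penetration = 1.83 / 2.6 x 100 = 70.4%
Target: 49%
Meets target: Yes


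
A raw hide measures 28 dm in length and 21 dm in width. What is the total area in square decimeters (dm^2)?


588 dm^2

Area = length x width
Area = 28 x 21 = 588 dm^2


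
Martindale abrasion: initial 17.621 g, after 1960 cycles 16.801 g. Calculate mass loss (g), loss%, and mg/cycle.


Mass loss = 0.820 g
Loss = 4.65%
Rate = 0.418 mg/cycle


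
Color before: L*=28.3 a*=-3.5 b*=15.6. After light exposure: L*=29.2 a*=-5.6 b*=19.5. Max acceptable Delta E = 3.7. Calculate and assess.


Delta E = 4.52
Passes: No

dL = 0.9, da = -2.1, db = 3.9
dE = sqrt((0.9)^2 + (-2.1)^2 + (3.9)^2) = 4.52
Max = 3.7
Passes: No


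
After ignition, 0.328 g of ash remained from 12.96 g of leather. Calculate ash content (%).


Ash% = 0.328 / 12.96 x 100
Ash% = 2.53%


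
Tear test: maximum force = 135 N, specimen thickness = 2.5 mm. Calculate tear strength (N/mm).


Tear strength = force / thickness
Tear = 135 / 2.5 = 54.0 N/mm


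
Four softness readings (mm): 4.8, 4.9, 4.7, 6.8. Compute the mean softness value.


5.30 mm

Sum = 4.8 + 4.9 + 4.7 + 6.8
Mean = 21.2 / 4 = 5.30 mm


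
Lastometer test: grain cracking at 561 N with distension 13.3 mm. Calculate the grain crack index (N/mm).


42.2 N/mm

Grain crack index = force / distension
Index = 561 / 13.3 = 42.2 N/mm


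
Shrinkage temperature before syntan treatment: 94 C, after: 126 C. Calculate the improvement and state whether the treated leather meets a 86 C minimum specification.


Improvement = 32 C
Meets 86 C spec: Yes

Improvement = 126 - 94 = 32 C
Spec check: 126 C >= 86 C? Yes


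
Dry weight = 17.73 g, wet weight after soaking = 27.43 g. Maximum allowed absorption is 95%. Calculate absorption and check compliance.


WA = (27.43 - 17.73) / 17.73 x 100 = 54.7%
Maximum allowed: 95%
Compliant: Yes


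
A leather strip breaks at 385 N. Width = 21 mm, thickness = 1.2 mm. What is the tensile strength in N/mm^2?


15.28 N/mm^2

Cross-sectional area = 21 x 1.2 = 25.2 mm^2
Tensile strength = 385 / 25.2 = 15.28 N/mm^2


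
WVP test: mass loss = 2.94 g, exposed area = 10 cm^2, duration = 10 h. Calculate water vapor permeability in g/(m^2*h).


WVP = mass_loss / (area x time) x 10000
WVP = 2.94 / (10 x 10) x 10000
WVP = 2.94 / 100 x 10000 = 294.00 g/(m^2*h)


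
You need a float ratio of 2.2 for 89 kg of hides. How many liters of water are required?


195.8 L

Water = hide weight x target ratio
Water = 89 x 2.2 = 195.8 L


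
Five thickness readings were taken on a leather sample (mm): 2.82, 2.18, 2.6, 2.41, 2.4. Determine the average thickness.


Sum = 2.82 + 2.18 + 2.6 + 2.41 + 2.4 = 12.41
Average = 12.41 / 5 = 2.48 mm


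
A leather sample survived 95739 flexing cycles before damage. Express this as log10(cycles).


4.98

log10(95739) = 4.98


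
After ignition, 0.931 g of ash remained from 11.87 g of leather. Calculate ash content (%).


7.84%


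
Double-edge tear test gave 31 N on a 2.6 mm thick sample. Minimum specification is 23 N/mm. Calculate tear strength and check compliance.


Tear strength = 11.9 N/mm
Compliant: No

Tear strength = 31 / 2.6 = 11.9 N/mm
Required minimum = 23 N/mm
Compliant: No


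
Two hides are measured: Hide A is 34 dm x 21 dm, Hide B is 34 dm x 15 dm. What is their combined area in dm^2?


Hide A area = 34 x 21 = 714 dm^2
Hide B area = 34 x 15 = 510 dm^2
Total = 714 + 510 = 1224 dm^2


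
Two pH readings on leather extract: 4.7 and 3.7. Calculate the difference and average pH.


Difference = |4.7 - 3.7| = 1.0
Average = (4.7 + 3.7) / 2 = 4.20


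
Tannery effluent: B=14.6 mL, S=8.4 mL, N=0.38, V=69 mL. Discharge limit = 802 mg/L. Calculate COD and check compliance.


COD = 273.2 mg/L
Compliant: Yes


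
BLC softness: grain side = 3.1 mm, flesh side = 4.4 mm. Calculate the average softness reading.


Average = (3.1 + 4.4) / 2
Average = 3.75 mm


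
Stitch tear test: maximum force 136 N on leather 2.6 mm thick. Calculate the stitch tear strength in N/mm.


Stitch tear strength = force / thickness
STS = 136 / 2.6 = 52.3 N/mm


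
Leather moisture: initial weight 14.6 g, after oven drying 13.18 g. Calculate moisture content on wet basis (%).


Moisture = 14.6 - 13.18 = 1.42 g
MC = 1.42 / 14.6 x 100 = 9.7%


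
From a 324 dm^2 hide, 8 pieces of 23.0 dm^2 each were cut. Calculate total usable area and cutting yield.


Total usable = 8 x 23.0 = 184.0 dm^2
Yield = 184.0 / 324 x 100 = 56.8%


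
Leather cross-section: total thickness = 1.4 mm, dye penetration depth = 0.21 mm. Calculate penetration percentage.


Penetration% = 0.21 / 1.4 x 100
Penetration = 15.0%


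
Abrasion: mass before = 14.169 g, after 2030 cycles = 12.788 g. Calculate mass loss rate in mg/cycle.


0.680 mg/cycle

Mass loss = 14.169 - 12.788 = 1.381 g
Rate = 1.381 / 2030 x 1000 = 0.680 mg/cycle


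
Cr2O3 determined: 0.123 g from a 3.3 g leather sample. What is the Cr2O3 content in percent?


Cr2O3% = 0.123 / 3.3 x 100
Cr2O3% = 3.73%


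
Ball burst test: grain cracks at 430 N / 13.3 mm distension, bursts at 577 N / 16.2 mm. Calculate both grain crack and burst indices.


Crack index = 32.3 N/mm
Burst index = 35.6 N/mm

Crack index = 430 / 13.3 = 32.3 N/mm
Burst index = 577 / 16.2 = 35.6 N/mm


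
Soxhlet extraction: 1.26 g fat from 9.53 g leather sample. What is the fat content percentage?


Fat content = 1.26 / 9.53 x 100
Fat = 13.2%


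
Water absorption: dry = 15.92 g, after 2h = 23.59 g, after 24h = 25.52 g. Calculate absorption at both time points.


2h absorption = 48.2%
24h absorption = 60.3%

WA (2h) = (23.59 - 15.92) / 15.92 x 100 = 48.2%
WA (24h) = (25.52 - 15.92) / 15.92 x 100 = 60.3%


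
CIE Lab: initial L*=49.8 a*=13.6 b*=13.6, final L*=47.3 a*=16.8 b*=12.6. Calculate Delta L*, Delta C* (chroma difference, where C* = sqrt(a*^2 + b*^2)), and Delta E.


Delta L* = -2.5
Delta C* = 1.77
Delta E = 4.18


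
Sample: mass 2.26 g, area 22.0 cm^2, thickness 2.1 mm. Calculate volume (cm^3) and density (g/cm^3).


Thickness in cm = 2.1 / 10 = 0.21 cm
Volume = 22.0 x 0.21 = 4.620 cm^3
Density = 2.26 / 4.620 = 0.489 g/cm^3


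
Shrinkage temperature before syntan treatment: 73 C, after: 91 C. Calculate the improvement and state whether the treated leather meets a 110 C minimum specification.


Improvement = 91 - 73 = 18 C
Spec check: 91 C >= 110 C? No


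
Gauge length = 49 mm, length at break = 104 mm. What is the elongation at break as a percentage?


112.2%


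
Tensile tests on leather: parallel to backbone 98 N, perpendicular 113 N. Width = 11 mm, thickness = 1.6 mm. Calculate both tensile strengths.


Area = 11 x 1.6 = 17.6 mm^2
TS (parallel) = 98 / 17.6 = 5.57 N/mm^2
TS (perpendicular) = 113 / 17.6 = 6.42 N/mm^2


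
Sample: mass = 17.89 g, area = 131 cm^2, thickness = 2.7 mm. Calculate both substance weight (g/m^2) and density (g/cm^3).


SW = 17.89 / 131 x 10000 = 1365.6 g/m^2
Volume = 131 x 2.7 / 10 = 35.37 cm^3
Density = 17.89 / 35.37 = 0.506 g/cm^3


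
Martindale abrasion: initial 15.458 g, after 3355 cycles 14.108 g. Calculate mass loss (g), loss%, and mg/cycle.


Loss = 15.458 - 14.108 = 1.350 g
Loss% = 1.350 / 15.458 x 100 = 8.73%
Rate = 1.350 / 3355 x 1000 = 0.402 mg/cycle


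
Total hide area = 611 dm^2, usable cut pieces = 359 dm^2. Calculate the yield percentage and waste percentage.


Yield = 359 / 611 x 100 = 58.8%
Waste = 611 - 359 = 252 dm^2
Waste% = 100 - 58.8 = 41.2%


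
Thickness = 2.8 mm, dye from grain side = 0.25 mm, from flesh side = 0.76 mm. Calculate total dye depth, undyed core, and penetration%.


Total dyed = 0.25 + 0.76 = 1.01 mm
Undyed core = 2.8 - 1.01 = 1.79 mm
Penetration = 1.01 / 2.8 x 100 = 36.1%


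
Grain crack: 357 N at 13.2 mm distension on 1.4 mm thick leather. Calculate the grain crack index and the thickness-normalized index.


Crack index = 357 / 13.2 = 27.0 N/mm
Normalized = 27.0 / 1.4 = 19.3 N/mm per mm


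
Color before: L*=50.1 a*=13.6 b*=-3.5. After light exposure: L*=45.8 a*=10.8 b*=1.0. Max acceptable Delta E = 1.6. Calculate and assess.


dL = -4.3, da = -2.8, db = 4.5
dE = sqrt((-4.3)^2 + (-2.8)^2 + (4.5)^2) = 6.82
Max = 1.6
Passes: No


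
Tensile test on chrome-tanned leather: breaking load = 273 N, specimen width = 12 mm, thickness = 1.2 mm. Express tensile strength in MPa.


18.96 MPa

Cross-section = 12 x 1.2 = 14.4 mm^2
TS = 273 / 14.4 = 18.96 MPa
(1 N/mm^2 = 1 MPa)


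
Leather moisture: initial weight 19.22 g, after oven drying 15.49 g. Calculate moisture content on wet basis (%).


19.4%


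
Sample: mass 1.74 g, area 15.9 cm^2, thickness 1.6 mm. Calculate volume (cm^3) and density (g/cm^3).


Thickness in cm = 1.6 / 10 = 0.16 cm
Volume = 15.9 x 0.16 = 2.544 cm^3
Density = 1.74 / 2.544 = 0.684 g/cm^3


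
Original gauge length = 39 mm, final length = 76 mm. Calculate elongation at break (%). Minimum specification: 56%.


Extension = 76 - 39 = 37 mm
Elongation = 37 / 39 x 100 = 94.9%
Minimum required: 56%
Meets specification: Yes


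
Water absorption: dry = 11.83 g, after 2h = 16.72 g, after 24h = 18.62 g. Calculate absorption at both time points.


WA (2h) = (16.72 - 11.83) / 11.83 x 100 = 41.3%
WA (24h) = (18.62 - 11.83) / 11.83 x 100 = 57.4%


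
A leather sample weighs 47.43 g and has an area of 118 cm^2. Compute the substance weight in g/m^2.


Substance weight = mass / area x 10000
SW = 47.43 / 118 x 10000
SW = 4019.5 g/m^2


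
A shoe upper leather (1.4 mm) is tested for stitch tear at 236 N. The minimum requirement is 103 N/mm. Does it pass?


STS = 236 / 1.4 = 168.6 N/mm
Minimum required: 103 N/mm
Passes: Yes


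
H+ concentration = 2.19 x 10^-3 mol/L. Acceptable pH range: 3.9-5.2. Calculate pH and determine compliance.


pH = 2.66
Compliant: No

pH = -log10(2.19 x 10^-3) = 2.66
Range: 3.9 to 5.2
Compliant: No


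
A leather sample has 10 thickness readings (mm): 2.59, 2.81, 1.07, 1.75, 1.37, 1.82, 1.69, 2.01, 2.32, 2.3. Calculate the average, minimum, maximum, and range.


Average = 1.97 mm
Min = 1.07 mm
Max = 2.81 mm
Range = 1.74 mm

Sum = 19.73
Average = 19.73 / 10 = 1.97 mm
Minimum = 1.07 mm
Maximum = 2.81 mm
Range = 2.81 - 1.07 = 1.74 mm


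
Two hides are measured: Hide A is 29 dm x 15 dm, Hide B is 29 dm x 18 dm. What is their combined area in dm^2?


957 dm^2

Hide A area = 29 x 15 = 435 dm^2
Hide B area = 29 x 18 = 522 dm^2
Total = 435 + 522 = 957 dm^2


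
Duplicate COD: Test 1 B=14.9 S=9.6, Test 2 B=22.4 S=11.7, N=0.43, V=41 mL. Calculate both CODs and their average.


COD1 = (14.9 - 9.6) x 0.43 x 8000 / 41 = 444.7 mg/L
COD2 = (22.4 - 11.7) x 0.43 x 8000 / 41 = 897.8 mg/L
Average = (444.7 + 897.8) / 2 = 671.3 mg/L


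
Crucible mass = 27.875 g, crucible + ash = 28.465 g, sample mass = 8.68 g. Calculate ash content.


Ash mass = 0.590 g
Ash content = 6.80%


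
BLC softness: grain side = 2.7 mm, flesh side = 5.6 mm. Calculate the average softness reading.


Average = (2.7 + 5.6) / 2
Average = 4.15 mm


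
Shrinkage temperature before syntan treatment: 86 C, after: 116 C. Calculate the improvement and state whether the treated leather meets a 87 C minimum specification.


Improvement = 116 - 86 = 30 C
Spec check: 116 C >= 87 C? Yes


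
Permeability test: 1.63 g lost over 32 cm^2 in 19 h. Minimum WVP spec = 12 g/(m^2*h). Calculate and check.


WVP = 1.63 / (32 x 19) x 10000 = 26.81 g/(m^2*h)
Minimum: 12 g/(m^2*h)
Meets spec: Yes


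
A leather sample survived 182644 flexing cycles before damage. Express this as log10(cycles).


log10(182644) = 5.26


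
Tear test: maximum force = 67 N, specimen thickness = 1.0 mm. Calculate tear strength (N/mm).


Tear strength = force / thickness
Tear = 67 / 1.0 = 67.0 N/mm


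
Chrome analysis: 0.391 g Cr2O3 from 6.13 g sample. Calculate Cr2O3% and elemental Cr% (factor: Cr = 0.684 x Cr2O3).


Cr2O3% = 0.391 / 6.13 x 100 = 6.38%
Cr% = 6.38 x 0.684 = 4.36%


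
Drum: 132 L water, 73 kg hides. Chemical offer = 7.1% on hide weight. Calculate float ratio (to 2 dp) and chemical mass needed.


Float ratio = 132 / 73 = 1.81
Chemical = 73 x 7.1 / 100 = 5.183 kg


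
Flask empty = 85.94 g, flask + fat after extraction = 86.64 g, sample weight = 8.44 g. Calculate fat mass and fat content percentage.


Fat mass = 86.64 - 85.94 = 0.70 g
Fat% = 0.70 / 8.44 x 100 = 8.3%


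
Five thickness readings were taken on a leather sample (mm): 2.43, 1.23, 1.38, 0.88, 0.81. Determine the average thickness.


1.35 mm
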